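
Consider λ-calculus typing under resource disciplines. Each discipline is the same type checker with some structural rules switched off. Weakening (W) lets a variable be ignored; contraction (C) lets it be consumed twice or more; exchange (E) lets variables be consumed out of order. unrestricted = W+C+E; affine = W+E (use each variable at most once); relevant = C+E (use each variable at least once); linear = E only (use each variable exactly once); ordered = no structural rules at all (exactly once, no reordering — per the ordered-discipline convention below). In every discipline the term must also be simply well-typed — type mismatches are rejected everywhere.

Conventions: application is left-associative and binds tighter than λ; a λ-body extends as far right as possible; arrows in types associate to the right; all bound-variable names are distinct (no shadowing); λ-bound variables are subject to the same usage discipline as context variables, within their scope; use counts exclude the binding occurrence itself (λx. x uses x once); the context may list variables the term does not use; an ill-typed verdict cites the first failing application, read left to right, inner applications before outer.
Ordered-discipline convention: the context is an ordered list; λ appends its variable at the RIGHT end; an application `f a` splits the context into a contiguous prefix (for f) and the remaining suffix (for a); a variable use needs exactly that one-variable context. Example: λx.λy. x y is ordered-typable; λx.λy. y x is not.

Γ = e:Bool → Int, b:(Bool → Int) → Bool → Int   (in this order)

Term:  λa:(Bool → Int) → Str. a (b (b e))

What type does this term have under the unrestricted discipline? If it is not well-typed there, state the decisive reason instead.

term : ((Bool → Int) → Str) → Str
variable uses: e ×1; b ×2; a (λ-bound) ×1
order of uses: a, b, b, e
typing: well-typed at ((Bool → Int) → Str) → Str
summary: ordered ✗ · linear ✗ · affine ✗ · relevant ✓ · unrestricted ✓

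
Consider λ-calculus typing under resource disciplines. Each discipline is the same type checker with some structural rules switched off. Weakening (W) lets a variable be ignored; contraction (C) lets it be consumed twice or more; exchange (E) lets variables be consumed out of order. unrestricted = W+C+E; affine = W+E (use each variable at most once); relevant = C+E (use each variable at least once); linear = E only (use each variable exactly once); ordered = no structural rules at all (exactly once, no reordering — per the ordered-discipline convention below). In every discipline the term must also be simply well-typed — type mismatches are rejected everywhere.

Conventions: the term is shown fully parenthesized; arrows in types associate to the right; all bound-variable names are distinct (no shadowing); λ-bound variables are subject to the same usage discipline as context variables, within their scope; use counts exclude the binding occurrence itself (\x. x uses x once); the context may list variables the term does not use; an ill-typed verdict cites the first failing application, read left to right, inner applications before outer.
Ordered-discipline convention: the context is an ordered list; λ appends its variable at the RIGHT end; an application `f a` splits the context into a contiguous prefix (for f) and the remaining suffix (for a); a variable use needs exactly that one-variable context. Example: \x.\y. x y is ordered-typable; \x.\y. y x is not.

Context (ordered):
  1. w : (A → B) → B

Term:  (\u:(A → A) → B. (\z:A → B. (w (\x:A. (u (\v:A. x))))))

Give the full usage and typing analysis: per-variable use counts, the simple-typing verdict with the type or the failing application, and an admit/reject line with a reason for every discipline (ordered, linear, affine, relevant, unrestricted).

use counts: w: 1×; u (λ-bound): 1×; z (λ-bound): 0×; x (λ-bound): 1×; v (λ-bound): 0×
left-to-right use order: w, u, x
typing: ✓ — ((A → A) → B) → (A → B) → B
ordered ✗ (z, v left unused)
linear ✗ (z, v left unused)
affine ✓ (at most one use each (w, u, z, x, v))
relevant ✗ (z, v left unused)
unrestricted ✓ (well-typed at ((A → A) → B) → (A → B) → B; no restrictions here)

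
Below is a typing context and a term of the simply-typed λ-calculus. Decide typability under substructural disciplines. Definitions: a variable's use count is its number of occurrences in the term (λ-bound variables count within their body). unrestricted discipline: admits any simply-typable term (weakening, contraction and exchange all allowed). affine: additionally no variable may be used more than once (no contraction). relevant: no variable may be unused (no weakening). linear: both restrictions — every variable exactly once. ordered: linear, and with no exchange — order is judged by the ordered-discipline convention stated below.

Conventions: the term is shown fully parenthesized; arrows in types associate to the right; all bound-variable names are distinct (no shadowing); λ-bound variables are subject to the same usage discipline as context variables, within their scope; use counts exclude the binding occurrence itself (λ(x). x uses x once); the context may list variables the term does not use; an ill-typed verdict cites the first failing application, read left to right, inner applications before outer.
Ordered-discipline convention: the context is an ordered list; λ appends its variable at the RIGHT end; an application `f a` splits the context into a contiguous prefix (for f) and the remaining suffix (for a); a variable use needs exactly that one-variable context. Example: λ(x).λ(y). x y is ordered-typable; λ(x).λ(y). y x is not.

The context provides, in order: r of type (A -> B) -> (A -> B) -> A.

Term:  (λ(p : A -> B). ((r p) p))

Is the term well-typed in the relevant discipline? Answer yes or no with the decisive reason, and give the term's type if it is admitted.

yes — at least one use each (r, p); term : (A -> B) -> A
variable uses: r=1, p (bound)=2
order of uses: r, p, p
typing: well-typed at (A -> B) -> A
per-discipline verdicts: ordered ✗ | linear ✗ | affine ✗ | relevant ✓ | unrestricted ✓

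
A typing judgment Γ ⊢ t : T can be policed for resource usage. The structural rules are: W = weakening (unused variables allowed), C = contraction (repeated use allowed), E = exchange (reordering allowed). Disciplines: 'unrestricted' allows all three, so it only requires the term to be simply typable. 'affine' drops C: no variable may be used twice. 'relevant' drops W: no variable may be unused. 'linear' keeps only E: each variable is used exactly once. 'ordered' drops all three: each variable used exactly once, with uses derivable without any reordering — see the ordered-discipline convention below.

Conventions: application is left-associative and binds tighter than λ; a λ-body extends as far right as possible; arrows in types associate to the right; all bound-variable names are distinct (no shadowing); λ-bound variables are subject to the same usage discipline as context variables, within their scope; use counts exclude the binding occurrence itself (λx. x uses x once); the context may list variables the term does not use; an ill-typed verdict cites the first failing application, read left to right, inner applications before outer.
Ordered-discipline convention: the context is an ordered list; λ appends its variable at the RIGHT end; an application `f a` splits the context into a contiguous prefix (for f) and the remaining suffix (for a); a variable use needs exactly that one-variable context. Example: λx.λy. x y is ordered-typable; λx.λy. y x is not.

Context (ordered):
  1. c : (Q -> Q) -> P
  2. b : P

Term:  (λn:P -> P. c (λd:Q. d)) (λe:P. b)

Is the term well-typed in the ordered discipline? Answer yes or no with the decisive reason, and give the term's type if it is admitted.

no — n, e left unused
counts: c ×1, b ×1, n (λ-bound) ×0, d (λ-bound) ×1, e (λ-bound) ×0
use order (left to right): c, d, b
typing: well-typed — term : P
across the five disciplines: ordered ✗ · linear ✗ · affine ✓ · relevant ✗ · unrestricted ✓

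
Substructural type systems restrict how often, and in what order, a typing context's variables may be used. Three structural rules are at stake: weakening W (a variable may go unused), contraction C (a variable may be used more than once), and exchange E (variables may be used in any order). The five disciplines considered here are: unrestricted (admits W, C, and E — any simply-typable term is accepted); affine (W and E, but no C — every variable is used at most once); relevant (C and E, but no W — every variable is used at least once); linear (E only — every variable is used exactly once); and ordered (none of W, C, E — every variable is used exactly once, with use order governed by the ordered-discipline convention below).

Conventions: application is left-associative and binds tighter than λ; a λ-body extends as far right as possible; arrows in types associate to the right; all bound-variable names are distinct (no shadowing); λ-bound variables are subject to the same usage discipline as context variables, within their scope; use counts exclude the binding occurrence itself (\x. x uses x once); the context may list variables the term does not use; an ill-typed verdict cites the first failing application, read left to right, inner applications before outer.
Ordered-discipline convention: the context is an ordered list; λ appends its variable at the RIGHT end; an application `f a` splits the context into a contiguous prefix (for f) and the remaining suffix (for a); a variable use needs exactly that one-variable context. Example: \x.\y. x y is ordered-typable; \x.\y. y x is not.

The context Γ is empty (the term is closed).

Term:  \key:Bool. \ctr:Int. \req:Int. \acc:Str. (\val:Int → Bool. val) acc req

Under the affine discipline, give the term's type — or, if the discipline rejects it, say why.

not well-typed under affine — a type mismatch blocks all five
use counts: key [bound] ×0, ctr [bound] ×0, req [bound] ×1, acc [bound] ×1, val [bound] ×1
left-to-right use order: val, acc, req
typing: ill-typed: argument of type Str where Int → Bool is required
summary: ordered ✗ | linear ✗ | affine ✗ | relevant ✗ | unrestricted ✗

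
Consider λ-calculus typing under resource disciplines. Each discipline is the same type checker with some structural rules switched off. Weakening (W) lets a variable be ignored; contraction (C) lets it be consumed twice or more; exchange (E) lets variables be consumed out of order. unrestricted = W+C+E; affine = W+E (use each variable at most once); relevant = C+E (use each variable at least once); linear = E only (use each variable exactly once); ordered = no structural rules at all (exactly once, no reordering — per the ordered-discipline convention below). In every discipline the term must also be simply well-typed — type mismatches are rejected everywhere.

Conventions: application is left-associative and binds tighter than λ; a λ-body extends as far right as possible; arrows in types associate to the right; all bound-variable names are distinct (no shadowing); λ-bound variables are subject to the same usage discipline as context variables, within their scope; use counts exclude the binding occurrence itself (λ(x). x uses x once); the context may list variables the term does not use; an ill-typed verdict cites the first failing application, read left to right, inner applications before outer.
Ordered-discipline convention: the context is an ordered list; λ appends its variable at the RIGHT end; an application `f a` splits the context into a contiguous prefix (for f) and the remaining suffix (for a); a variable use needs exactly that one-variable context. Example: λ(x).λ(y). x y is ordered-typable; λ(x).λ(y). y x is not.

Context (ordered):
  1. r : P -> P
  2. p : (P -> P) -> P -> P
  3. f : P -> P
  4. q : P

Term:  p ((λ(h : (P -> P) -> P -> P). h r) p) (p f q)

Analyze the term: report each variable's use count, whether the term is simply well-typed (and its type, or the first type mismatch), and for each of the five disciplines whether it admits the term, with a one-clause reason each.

counts: r ×1; p ×3; f ×1; q ×1; h (bound) ×1
uses in reading order: p, h, r, p, p, f, q
typing: the term checks, with type P
ordered ✗ (uses contraction: p ×3)
linear ✗ (uses contraction: p ×3)
affine ✗ (uses contraction: p ×3)
relevant ✓ (at least one use each (r, p, f, q, h))
unrestricted ✓ (well-typed at P; no restrictions here)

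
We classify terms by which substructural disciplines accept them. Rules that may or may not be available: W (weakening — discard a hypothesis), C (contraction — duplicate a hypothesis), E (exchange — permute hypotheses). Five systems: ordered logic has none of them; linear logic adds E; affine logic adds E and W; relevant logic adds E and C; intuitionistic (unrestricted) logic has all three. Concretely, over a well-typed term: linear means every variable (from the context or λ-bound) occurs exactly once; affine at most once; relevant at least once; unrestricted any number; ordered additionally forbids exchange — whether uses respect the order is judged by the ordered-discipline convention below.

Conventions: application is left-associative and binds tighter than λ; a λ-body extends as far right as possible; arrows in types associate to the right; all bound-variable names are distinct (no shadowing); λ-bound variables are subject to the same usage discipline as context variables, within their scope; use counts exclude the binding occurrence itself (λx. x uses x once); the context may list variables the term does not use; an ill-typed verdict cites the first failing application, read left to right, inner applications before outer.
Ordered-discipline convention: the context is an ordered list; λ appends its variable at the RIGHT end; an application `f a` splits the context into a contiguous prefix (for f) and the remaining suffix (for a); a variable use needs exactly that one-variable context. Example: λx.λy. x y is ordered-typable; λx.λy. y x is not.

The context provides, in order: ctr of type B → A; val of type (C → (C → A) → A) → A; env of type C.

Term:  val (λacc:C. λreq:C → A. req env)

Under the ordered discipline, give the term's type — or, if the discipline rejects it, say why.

not well-typed under ordered — ctr, acc left unused
usage: ctr=0, val=1, env=1, acc (λ-bound)=0, req (λ-bound)=1
order of uses: val, req, env
typing: well-typed — term : A
all disciplines: ordered ✗, linear ✗, affine ✓, relevant ✗, unrestricted ✓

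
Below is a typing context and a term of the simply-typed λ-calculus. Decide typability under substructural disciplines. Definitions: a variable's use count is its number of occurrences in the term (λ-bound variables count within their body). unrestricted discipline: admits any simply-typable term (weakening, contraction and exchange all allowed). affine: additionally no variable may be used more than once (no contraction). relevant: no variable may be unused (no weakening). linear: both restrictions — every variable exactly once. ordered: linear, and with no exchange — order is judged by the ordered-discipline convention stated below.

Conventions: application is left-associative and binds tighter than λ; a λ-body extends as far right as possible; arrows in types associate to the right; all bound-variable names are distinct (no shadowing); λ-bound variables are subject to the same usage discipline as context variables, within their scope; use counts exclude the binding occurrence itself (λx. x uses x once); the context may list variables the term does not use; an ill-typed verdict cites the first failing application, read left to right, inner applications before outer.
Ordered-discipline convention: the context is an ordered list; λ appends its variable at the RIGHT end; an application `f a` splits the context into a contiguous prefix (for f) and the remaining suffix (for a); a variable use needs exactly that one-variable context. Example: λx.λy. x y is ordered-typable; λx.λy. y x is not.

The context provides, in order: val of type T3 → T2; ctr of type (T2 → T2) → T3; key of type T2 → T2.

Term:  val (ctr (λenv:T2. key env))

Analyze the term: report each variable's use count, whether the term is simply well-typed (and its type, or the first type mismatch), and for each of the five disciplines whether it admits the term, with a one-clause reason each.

usage: val: 1; ctr: 1; key: 1; env [bound]: 1
left-to-right use order: val, ctr, key, env
typing: ✓ — T2
ordered ✓ (one use each (val, ctr, key, env); ordered split holds)
linear ✓ (exactly-once usage across val, ctr, key, env)
affine ✓ (at most one use each (val, ctr, key, env))
relevant ✓ (none of val, ctr, key, env goes unused)
unrestricted ✓ (type-checks (T2) and nothing is barred)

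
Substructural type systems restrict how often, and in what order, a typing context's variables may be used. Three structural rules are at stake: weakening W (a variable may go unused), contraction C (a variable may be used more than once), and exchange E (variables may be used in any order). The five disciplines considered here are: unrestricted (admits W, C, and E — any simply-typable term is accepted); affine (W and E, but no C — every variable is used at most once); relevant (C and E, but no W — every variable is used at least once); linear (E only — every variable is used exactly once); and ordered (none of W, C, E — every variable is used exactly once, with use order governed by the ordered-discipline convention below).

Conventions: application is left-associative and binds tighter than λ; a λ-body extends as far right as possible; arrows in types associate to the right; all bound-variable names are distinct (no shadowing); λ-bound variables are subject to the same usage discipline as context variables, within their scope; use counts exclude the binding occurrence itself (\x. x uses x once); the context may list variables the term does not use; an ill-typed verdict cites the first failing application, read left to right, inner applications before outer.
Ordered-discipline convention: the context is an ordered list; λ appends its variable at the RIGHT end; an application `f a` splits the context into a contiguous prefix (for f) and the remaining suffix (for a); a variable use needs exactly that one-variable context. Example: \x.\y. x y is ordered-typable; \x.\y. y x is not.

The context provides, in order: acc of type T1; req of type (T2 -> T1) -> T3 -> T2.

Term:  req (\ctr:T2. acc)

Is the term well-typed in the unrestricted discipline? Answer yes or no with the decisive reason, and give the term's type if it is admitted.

yes — type-checks (T3 -> T2) and nothing is barred; term : T3 -> T2
variable uses: acc=1, req=1, ctr (bound)=0
use order (left to right): req, acc
typing: ✓ — T3 -> T2
all disciplines: ordered ✗; linear ✗; affine ✓; relevant ✗; unrestricted ✓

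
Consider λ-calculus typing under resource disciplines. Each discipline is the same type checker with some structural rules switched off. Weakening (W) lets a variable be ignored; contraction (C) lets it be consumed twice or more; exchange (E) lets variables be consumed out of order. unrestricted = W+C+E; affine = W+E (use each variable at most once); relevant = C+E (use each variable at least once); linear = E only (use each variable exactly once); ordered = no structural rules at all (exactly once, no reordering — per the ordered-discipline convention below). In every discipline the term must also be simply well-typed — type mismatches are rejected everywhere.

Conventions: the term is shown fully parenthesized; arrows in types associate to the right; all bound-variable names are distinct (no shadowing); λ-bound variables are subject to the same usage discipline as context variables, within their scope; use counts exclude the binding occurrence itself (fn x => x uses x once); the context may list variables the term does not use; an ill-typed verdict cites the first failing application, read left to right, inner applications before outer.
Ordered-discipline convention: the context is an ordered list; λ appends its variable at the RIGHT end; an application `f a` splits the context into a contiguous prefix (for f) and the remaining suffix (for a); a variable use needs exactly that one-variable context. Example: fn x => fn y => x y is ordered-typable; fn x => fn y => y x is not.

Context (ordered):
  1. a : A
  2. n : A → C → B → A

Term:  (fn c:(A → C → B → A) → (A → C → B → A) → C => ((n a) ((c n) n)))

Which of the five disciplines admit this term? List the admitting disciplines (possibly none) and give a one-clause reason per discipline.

admitted by: relevant, unrestricted
usage: a=1, n=3, c (bound)=1
use order (left to right): n, a, c, n, n
typing: the term checks, with type ((A → C → B → A) → (A → C → B → A) → C) → B → A
ordered ✗ (needs contraction — n ×3)
linear ✗ (needs contraction — n ×3)
affine ✗ (needs contraction — n ×3)
relevant ✓ (every one of a, n, c appears)
unrestricted ✓ (type-checks (((A → C → B → A) → (A → C → B → A) → C) → B → A) and nothing is barred)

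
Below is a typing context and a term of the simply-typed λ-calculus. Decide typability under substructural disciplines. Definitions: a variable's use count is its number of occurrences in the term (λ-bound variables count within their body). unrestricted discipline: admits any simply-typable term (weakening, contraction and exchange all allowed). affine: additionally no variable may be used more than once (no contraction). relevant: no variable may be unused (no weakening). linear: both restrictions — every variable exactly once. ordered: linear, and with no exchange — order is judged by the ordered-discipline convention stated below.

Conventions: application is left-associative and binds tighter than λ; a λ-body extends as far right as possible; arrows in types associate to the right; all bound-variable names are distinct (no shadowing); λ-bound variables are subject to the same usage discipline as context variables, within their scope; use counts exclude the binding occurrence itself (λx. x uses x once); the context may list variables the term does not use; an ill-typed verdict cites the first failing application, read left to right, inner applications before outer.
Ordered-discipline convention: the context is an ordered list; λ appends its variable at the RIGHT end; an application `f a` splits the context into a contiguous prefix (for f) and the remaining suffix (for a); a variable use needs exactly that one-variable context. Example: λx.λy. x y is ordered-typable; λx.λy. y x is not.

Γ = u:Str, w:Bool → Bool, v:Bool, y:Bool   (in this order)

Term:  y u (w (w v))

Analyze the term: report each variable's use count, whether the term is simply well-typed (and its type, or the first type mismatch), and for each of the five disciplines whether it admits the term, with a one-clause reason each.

usage: u ×1; w ×2; v ×1; y ×1
use order (left to right): y, u, w, w, v
typing: ill-typed: non-function type Bool applied to an argument
ordered: ✗ — not simply typable
linear: ✗ — fails simple typing
affine: ✗ — a type mismatch blocks all five
relevant: ✗ — the type mismatch rejects it
unrestricted: ✗ — not simply typable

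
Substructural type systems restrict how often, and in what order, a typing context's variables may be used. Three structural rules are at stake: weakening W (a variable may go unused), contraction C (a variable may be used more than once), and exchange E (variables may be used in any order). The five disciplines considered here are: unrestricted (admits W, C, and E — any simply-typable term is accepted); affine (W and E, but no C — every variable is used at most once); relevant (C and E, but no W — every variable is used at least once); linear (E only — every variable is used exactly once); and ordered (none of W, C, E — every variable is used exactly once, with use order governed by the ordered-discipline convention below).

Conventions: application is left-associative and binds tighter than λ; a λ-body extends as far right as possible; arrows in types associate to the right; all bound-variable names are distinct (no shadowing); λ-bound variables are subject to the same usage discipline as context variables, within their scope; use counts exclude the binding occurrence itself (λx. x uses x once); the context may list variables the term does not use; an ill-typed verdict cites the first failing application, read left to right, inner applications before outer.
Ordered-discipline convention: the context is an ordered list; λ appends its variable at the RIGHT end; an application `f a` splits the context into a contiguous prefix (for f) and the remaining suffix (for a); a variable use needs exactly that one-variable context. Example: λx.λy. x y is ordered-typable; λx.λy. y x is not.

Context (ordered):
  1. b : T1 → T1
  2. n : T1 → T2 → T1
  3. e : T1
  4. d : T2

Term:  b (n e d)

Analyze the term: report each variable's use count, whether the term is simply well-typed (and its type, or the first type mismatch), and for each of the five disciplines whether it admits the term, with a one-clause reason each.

usage: b ×1, n ×1, e ×1, d ×1
left-to-right use order: b, n, e, d
typing: the term checks, with type T1
ordered: ✓, b, n, e, d once each; derivable with no W/C/E
linear: ✓, exactly-once usage across b, n, e, d
affine: ✓, b, n, e, d: no repeats, contraction unneeded
relevant: ✓, b, n, e, d: all used, weakening unneeded
unrestricted: ✓, type-checks (T1) and nothing is barred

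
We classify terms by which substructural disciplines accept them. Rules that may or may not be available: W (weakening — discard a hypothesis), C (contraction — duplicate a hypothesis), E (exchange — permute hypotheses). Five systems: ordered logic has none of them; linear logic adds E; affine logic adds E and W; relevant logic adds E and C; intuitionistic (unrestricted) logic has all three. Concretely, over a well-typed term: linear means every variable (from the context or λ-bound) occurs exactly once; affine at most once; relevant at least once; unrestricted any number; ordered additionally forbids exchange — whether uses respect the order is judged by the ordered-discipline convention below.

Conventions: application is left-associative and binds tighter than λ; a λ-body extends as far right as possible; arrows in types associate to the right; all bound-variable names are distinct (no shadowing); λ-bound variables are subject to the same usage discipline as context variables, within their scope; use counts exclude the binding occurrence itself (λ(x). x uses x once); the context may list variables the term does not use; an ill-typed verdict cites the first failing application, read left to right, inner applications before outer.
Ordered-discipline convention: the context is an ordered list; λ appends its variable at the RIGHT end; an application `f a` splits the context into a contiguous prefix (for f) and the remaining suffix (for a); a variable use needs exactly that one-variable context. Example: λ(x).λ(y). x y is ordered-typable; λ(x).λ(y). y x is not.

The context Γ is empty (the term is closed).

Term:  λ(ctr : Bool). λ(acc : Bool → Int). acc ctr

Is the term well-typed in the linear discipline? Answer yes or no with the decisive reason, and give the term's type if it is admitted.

yes — exactly-once usage across ctr, acc; term : Bool → (Bool → Int) → Int
counts: ctr [bound]=1; acc [bound]=1
uses in reading order: acc, ctr
typing: well-typed at Bool → (Bool → Int) → Int
all disciplines: ordered ✗ | linear ✓ | affine ✓ | relevant ✓ | unrestricted ✓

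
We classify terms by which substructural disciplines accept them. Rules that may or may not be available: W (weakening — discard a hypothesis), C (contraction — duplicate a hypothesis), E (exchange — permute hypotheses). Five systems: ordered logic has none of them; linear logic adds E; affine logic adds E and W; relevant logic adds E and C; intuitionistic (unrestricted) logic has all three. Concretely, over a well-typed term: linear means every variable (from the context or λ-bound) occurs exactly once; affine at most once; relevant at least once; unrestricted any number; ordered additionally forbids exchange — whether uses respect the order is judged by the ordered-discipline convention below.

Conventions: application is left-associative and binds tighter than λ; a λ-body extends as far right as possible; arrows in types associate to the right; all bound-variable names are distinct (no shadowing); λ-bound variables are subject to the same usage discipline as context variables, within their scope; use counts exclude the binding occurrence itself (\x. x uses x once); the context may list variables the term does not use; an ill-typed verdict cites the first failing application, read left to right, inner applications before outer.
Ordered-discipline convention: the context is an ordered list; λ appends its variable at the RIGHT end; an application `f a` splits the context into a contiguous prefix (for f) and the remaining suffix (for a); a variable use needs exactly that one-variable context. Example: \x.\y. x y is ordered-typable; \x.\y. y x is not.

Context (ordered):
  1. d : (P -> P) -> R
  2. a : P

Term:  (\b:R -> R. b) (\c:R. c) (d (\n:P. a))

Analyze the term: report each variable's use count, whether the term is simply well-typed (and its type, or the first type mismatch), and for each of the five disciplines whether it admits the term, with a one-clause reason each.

usage: d=1, a=1, b [bound]=1, c [bound]=1, n [bound]=0
left-to-right use order: b, c, d, a
typing: well-typed at R
ordered: ✗ — needs weakening: n unused
linear: ✗ — needs weakening: n unused
affine: ✓ — none of d, a, b, c, n used more than once
relevant: ✗ — needs weakening: n unused
unrestricted: ✓ — type-checks (R) and nothing is barred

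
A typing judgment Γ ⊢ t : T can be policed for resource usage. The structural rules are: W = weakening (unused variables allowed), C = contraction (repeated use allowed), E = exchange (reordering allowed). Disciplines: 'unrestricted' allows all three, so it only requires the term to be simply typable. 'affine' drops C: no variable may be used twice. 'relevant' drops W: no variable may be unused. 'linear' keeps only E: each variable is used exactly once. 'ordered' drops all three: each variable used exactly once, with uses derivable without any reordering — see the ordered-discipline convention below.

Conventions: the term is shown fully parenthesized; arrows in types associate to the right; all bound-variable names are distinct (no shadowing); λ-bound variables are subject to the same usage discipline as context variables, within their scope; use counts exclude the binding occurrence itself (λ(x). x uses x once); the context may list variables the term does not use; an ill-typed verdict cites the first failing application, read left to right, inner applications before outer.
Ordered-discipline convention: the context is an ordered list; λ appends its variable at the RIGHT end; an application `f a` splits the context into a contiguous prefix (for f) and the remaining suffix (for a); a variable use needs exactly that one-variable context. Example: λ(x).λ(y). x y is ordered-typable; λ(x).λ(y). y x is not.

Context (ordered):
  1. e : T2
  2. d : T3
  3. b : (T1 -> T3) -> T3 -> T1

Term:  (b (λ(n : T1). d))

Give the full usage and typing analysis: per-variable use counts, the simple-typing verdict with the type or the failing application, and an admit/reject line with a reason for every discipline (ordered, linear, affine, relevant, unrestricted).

counts: e: 0; d: 1; b: 1; n (bound): 0
order of uses: b, d
typing: ✓ — T3 -> T1
ordered: ✗, unused: e, n — weakening required
linear: ✗, unused: e, n — weakening required
affine: ✓, no duplicate uses among e, d, b, n
relevant: ✗, unused: e, n — weakening required
unrestricted: ✓, well-typed at T3 -> T1; no restrictions here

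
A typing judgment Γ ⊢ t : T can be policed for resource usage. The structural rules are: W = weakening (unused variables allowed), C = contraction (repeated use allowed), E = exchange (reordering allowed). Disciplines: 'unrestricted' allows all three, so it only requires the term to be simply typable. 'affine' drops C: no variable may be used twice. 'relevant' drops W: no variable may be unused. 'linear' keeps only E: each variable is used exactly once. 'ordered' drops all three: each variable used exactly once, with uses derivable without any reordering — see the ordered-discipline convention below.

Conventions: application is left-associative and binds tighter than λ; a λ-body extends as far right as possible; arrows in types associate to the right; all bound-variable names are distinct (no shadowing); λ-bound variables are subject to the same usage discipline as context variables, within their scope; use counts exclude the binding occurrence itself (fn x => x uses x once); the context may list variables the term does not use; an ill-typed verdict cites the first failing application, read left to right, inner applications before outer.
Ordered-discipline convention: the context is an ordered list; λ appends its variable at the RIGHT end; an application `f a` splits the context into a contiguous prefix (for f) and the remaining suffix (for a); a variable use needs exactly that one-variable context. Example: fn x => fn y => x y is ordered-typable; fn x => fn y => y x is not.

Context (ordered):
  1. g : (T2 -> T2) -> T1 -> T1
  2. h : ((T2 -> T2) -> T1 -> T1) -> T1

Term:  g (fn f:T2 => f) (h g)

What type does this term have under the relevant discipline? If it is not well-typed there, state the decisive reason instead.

term : T1
usage: g: 2, h: 1, f (λ-bound): 1
order of uses: g, f, h, g
typing: well-typed — term : T1
summary: ordered ✗ · linear ✗ · affine ✗ · relevant ✓ · unrestricted ✓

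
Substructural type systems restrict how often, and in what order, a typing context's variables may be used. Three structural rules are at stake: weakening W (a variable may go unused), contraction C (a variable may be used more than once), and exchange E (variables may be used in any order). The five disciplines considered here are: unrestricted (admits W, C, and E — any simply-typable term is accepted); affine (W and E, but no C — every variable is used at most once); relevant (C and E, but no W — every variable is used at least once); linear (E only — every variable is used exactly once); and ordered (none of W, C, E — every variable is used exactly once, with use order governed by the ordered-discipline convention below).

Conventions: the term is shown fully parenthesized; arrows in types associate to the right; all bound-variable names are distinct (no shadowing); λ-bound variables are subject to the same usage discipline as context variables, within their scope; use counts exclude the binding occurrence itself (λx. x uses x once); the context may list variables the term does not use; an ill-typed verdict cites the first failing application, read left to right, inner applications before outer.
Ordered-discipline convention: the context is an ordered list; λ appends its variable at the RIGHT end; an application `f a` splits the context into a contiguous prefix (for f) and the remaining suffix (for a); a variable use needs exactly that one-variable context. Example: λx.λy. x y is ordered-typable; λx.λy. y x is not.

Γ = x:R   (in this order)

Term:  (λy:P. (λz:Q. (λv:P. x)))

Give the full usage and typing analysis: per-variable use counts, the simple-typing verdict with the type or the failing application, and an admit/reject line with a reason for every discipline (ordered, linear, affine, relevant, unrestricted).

counts: x ×1; y [bound] ×0; z [bound] ×0; v [bound] ×0
use order (left to right): x
typing: well-typed at P -> Q -> P -> R
ordered: ✗ — needs weakening: y, z, v unused
linear: ✗ — needs weakening: y, z, v unused
affine: ✓ — none of x, y, z, v used more than once
relevant: ✗ — needs weakening: y, z, v unused
unrestricted: ✓ — simply typable at P -> Q -> P -> R; W, C, E all held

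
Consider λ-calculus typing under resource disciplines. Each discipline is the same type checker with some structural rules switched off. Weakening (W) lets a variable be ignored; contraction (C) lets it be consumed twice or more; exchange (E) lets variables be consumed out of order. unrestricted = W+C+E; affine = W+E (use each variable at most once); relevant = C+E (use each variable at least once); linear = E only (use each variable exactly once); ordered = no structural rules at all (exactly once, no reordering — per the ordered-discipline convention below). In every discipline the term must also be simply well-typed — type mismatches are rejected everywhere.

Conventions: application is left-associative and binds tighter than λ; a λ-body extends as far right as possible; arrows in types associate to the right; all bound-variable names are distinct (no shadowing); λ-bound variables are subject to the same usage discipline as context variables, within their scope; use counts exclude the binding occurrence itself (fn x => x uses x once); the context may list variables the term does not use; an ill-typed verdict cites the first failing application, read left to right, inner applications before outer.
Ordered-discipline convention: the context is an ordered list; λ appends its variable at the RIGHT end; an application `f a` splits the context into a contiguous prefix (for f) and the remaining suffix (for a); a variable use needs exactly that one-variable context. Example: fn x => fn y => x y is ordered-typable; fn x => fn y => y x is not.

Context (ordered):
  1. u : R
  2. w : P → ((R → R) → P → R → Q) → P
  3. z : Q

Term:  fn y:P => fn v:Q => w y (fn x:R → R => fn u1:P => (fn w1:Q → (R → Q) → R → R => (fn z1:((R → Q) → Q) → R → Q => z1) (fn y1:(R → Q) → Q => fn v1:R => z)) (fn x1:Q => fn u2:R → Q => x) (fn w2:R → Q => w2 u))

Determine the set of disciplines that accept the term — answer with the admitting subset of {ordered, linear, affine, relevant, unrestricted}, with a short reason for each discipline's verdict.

accepted by: affine, unrestricted
usage: u: 1; w: 1; z: 1; y (λ-bound): 1; v (λ-bound): 0; x (λ-bound): 1; u1 (λ-bound): 0; w1 (λ-bound): 0; z1 (λ-bound): 1; y1 (λ-bound): 0; v1 (λ-bound): 0; x1 (λ-bound): 0; u2 (λ-bound): 0; w2 (λ-bound): 1
use order (left to right): w, y, z1, z, x, w2, u
typing: ✓ — P → Q → P
ordered: ✗, v, u1, w1, y1, v1, x1, u2 left unused
linear: ✗, v, u1, w1, y1, v1, x1, u2 left unused
affine: ✓, at most one use each (u, w, z, y, v, x, u1, w1, z1, y1, v1, x1, u2, w2)
relevant: ✗, v, u1, w1, y1, v1, x1, u2 left unused
unrestricted: ✓, well-typed at P → Q → P; no restrictions here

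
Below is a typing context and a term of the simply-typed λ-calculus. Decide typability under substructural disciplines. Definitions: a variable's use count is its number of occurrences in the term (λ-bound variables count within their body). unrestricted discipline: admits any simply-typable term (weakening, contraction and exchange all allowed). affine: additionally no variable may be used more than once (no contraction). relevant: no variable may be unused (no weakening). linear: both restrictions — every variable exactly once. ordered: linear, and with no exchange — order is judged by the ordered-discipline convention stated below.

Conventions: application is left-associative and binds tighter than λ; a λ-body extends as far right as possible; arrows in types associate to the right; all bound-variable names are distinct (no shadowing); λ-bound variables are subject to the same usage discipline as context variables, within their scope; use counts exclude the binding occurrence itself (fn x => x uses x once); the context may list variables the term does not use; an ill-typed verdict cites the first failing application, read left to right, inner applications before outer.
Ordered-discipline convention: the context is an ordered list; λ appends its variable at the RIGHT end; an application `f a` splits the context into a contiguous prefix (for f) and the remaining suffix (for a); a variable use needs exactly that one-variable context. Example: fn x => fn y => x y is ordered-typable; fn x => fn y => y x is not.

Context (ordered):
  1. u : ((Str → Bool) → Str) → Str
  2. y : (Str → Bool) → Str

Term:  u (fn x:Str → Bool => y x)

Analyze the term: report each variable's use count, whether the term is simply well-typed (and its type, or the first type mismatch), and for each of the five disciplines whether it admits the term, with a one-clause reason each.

use counts: u: 1×, y: 1×, x [bound]: 1×
uses in reading order: u, y, x
typing: well-typed — term : Str
ordered: ✓, u, y, x once each; derivable with no W/C/E
linear: ✓, each of u, y, x used exactly once
affine: ✓, at most one use each (u, y, x)
relevant: ✓, at least one use each (u, y, x)
unrestricted: ✓, type-checks (Str) and nothing is barred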